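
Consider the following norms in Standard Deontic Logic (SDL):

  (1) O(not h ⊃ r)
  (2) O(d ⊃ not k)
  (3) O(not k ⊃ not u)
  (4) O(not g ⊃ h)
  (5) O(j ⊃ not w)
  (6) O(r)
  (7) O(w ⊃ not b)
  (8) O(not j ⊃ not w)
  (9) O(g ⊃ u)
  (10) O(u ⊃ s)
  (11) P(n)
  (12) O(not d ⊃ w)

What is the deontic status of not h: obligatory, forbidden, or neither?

Forbidden

By case analysis on j: premise 5 gives O(j ⊃ not w) and premise 8 gives O(not j ⊃ not w), so O(not w) either way.
Premise 12 is O(not d ⊃ w); contrapositively O(not w ⊃ d). Since O(not w) holds, K gives O(d).
From O(d) and premise 2, O(d ⊃ not k), we obtain O(not k).
From O(not k) and premise 3, O(not k ⊃ not u), we obtain O(not u).
Premise 9 is O(g ⊃ u); contrapositively O(not u ⊃ not g). Since O(not u) holds, K gives O(not g).
Applying K to premise 4 (O(not g ⊃ h)) and O(not g) yields O(h).
Premises 1, 6, 7, 10, 11 do not contribute to this derivation.
Thus O(h), which is F(not h): not h is forbidden.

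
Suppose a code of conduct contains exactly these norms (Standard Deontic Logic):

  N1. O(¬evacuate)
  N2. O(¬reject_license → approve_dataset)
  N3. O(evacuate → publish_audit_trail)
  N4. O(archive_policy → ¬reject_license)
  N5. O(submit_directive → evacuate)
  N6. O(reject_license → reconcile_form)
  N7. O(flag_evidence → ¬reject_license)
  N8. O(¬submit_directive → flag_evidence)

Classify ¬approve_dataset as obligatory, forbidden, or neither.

Forbidden

Premise 1 gives O(¬evacuate).
Premise 5 is O(submit_directive → evacuate); contrapositively O(¬evacuate → ¬submit_directive). Since O(¬evacuate) holds, K gives O(¬submit_directive).
With premise 8, O(¬submit_directive → flag_evidence), the K-axiom yields O(flag_evidence).
With premise 7, O(flag_evidence → ¬reject_license), the K-axiom yields O(¬reject_license).
With premise 2, O(¬reject_license → approve_dataset), the K-axiom yields O(approve_dataset).
Premises 3, 4, 6 do not contribute to this derivation.
Thus O(approve_dataset), which is F(¬approve_dataset): ¬approve_dataset is forbidden.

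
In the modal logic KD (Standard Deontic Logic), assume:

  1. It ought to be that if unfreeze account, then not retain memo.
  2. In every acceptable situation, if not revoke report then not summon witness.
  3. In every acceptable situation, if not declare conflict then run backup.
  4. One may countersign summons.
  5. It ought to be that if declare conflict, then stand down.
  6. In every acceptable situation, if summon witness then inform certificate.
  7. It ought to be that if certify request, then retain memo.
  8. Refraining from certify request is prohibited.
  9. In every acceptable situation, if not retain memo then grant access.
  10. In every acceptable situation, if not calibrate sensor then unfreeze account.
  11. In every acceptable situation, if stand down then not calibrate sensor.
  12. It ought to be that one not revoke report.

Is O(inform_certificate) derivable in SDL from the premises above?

Premise 6 is O(summon_witness → inform_certificate), but O(summon_witness) is not derivable from the premises, so it does not yield O(inform_certificate).
No other premise forces O(inform_certificate). An ideal world satisfying every premise can still have inform_certificate false, so O(inform_certificate) is not derivable.

No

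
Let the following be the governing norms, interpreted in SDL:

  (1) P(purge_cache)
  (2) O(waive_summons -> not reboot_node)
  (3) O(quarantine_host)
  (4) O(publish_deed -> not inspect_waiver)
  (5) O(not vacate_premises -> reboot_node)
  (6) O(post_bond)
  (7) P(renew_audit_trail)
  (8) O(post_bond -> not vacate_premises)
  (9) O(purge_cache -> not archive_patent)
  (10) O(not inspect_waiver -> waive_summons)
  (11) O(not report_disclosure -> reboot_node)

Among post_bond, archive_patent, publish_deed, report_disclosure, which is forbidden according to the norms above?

publish_deed

Premise 6 states O(post_bond) outright.
Applying K to premise 8 (O(post_bond -> not vacate_premises)) and O(post_bond) yields O(not vacate_premises).
Premise 5 is O(not vacate_premises -> reboot_node); since O(not vacate_premises), deontic closure gives O(reboot_node).
Premise 2, O(waive_summons -> not reboot_node), contraposes to O(reboot_node -> not waive_summons); with O(reboot_node) we get O(not waive_summons).
Premise 10 is O(not inspect_waiver -> waive_summons); contrapositively O(not waive_summons -> inspect_waiver). Since O(not waive_summons) holds, K gives O(inspect_waiver).
Premise 4 is O(publish_deed -> not inspect_waiver); contrapositively O(inspect_waiver -> not publish_deed). Since O(inspect_waiver) holds, K gives O(not publish_deed).
So O(not publish_deed) holds, i.e. publish_deed is forbidden. None of the other listed options is forbidden under the premises.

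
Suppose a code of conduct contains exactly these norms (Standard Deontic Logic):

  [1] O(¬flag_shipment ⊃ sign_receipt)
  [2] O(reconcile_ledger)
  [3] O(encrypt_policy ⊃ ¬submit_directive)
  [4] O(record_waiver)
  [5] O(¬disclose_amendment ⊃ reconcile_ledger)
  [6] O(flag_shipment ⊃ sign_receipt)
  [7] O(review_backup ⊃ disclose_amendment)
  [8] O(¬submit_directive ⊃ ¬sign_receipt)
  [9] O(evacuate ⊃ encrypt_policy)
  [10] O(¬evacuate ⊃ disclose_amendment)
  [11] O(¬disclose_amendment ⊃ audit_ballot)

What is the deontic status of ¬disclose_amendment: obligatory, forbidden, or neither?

Premises 1 and 6 are O(¬flag_shipment ⊃ sign_receipt) and O(flag_shipment ⊃ sign_receipt); every ideal world satisfies ¬flag_shipment or flag_shipment, so in either case sign_receipt holds — hence O(sign_receipt).
Premise 8 is O(¬submit_directive ⊃ ¬sign_receipt); contrapositively O(sign_receipt ⊃ submit_directive). Since O(sign_receipt) holds, K gives O(submit_directive).
The contrapositive of premise 3 (O(encrypt_policy ⊃ ¬submit_directive)) is O(submit_directive ⊃ ¬encrypt_policy), and O(submit_directive) is already established, so O(¬encrypt_policy).
The contrapositive of premise 9 (O(evacuate ⊃ encrypt_policy)) is O(¬encrypt_policy ⊃ ¬evacuate), and O(¬encrypt_policy) is already established, so O(¬evacuate).
With premise 10, O(¬evacuate ⊃ disclose_amendment), the K-axiom yields O(disclose_amendment).
Premises 2, 4, 5, 7, 11 do not contribute to this derivation.
Thus O(disclose_amendment), which is F(¬disclose_amendment): ¬disclose_amendment is forbidden.

Forbidden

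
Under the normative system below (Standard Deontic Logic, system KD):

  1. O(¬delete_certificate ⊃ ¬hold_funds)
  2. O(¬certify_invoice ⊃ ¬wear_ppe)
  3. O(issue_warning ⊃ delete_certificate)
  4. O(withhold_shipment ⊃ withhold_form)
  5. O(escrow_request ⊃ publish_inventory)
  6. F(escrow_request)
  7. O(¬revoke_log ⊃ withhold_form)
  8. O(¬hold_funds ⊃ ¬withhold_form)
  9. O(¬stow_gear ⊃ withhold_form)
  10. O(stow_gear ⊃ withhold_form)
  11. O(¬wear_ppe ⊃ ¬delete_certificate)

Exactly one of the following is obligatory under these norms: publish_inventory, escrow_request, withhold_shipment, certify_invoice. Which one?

certify_invoice

Premises 10 and 9 cover both cases: O(stow_gear ⊃ withhold_form) and O(¬stow_gear ⊃ withhold_form). Since stow_gear ∨ ¬stow_gear is a tautology, O(withhold_form) follows.
Premise 8 is O(¬hold_funds ⊃ ¬withhold_form); contrapositively O(withhold_form ⊃ hold_funds). Since O(withhold_form) holds, K gives O(hold_funds).
The contrapositive of premise 1 (O(¬delete_certificate ⊃ ¬hold_funds)) is O(hold_funds ⊃ delete_certificate), and O(hold_funds) is already established, so O(delete_certificate).
Premise 11 is O(¬wear_ppe ⊃ ¬delete_certificate); contrapositively O(delete_certificate ⊃ wear_ppe). Since O(delete_certificate) holds, K gives O(wear_ppe).
Premise 2 is O(¬certify_invoice ⊃ ¬wear_ppe); contrapositively O(wear_ppe ⊃ certify_invoice). Since O(wear_ppe) holds, K gives O(certify_invoice).
So O(certify_invoice) holds — certify_invoice is obligatory. None of the other listed options is made obligatory by any chain of premises.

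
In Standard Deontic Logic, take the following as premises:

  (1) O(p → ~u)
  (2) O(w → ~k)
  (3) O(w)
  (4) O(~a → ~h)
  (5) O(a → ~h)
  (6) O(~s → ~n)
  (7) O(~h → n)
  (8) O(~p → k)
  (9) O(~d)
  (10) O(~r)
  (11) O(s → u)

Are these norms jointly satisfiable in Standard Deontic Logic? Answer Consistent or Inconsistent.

By case analysis on ~a: premise 4 gives O(~a → ~h) and premise 5 gives O(a → ~h), so O(~h) either way.
Premise 7 is O(~h → n); since O(~h), deontic closure gives O(n).
The contrapositive of premise 6 (O(~s → ~n)) is O(n → s), and O(n) is already established, so O(s).
Premise 11 is O(s → u); since O(s), deontic closure gives O(u).
The contrapositive of premise 1 (O(p → ~u)) is O(u → ~p), and O(u) is already established, so O(~p).
From O(~p) and premise 8, O(~p → k), we obtain O(k).
Premise 2, O(w → ~k), contraposes to O(k → ~w); with O(k) we get O(~w).
Yet premise 3 states O(w).
We now have both O(~w) and O(w) — w is simultaneously obligatory and forbidden, violating the D-axiom.

Inconsistent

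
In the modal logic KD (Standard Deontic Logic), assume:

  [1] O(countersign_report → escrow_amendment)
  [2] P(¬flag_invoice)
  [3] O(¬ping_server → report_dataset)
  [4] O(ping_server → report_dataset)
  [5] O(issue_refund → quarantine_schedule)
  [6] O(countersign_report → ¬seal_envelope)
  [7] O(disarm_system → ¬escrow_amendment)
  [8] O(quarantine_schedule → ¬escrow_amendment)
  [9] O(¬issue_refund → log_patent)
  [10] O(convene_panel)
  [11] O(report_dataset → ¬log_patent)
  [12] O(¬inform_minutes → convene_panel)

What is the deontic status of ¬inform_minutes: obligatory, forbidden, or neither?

Neither

Premise 12 is O(¬inform_minutes → convene_panel); even if O(convene_panel) held, inferring O(¬inform_minutes) would be affirming the consequent — invalid.
No premise or chain of K-axiom applications forces O(¬inform_minutes), and none forces O(inform_minutes). So ¬inform_minutes is neither obligatory nor forbidden under these norms.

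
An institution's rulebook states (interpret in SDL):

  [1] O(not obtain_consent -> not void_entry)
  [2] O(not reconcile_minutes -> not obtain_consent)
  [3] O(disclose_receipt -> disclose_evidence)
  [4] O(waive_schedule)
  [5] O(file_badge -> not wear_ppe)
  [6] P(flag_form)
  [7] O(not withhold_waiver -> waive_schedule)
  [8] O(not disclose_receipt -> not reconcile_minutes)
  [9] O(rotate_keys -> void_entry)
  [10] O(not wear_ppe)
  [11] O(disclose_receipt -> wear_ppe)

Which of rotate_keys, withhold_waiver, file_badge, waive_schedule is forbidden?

From premise 10 we have O(not wear_ppe).
Premise 11, O(disclose_receipt -> wear_ppe), contraposes to O(not wear_ppe -> not disclose_receipt); with O(not wear_ppe) we get O(not disclose_receipt).
Applying K to premise 8 (O(not disclose_receipt -> not reconcile_minutes)) and O(not disclose_receipt) yields O(not reconcile_minutes).
With premise 2, O(not reconcile_minutes -> not obtain_consent), the K-axiom yields O(not obtain_consent).
With premise 1, O(not obtain_consent -> not void_entry), the K-axiom yields O(not void_entry).
Premise 9, O(rotate_keys -> void_entry), contraposes to O(not void_entry -> not rotate_keys); with O(not void_entry) we get O(not rotate_keys).
So O(not rotate_keys) holds, i.e. rotate_keys is forbidden. None of the other listed options is forbidden under the premises.

rotate_keys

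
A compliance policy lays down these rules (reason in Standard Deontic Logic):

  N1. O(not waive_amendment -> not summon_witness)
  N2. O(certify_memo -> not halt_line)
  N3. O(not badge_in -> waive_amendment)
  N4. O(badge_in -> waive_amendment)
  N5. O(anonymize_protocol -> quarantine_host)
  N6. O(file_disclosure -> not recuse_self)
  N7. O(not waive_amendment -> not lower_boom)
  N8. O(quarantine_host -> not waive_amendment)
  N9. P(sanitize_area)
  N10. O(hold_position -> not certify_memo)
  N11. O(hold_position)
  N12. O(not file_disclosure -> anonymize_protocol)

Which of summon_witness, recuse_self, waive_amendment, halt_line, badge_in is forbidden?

recuse_self

Premises 3 and 4 are O(not badge_in -> waive_amendment) and O(badge_in -> waive_amendment); every ideal world satisfies not badge_in or badge_in, so in either case waive_amendment holds — hence O(waive_amendment).
Premise 8, O(quarantine_host -> not waive_amendment), contraposes to O(waive_amendment -> not quarantine_host); with O(waive_amendment) we get O(not quarantine_host).
The contrapositive of premise 5 (O(anonymize_protocol -> quarantine_host)) is O(not quarantine_host -> not anonymize_protocol), and O(not quarantine_host) is already established, so O(not anonymize_protocol).
Premise 12 is O(not file_disclosure -> anonymize_protocol); contrapositively O(not anonymize_protocol -> file_disclosure). Since O(not anonymize_protocol) holds, K gives O(file_disclosure).
With premise 6, O(file_disclosure -> not recuse_self), the K-axiom yields O(not recuse_self).
So O(not recuse_self) holds, i.e. recuse_self is forbidden. None of the other listed options is forbidden under the premises.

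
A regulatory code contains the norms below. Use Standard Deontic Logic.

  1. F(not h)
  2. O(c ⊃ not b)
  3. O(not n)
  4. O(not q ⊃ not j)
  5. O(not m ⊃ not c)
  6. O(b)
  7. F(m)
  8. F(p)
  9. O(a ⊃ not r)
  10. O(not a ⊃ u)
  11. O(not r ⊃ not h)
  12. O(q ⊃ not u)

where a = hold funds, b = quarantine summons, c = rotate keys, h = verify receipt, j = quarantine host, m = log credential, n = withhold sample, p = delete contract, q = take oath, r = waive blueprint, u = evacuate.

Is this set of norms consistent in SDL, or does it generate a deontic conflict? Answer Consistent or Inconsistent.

Consistent

Premise 2 is O(c ⊃ not b), but O(c) is not derivable from the premises, so it does not yield O(not b).
So O(not b) is not derivable, and the apparent clash with O(b) does not arise.
A world satisfying every obligation exists (e.g. a=false, b=true, c=false, h=true, j=false, m=false, n=false, p=false, q=false, r=true, u=true); no atom is both obligatory and forbidden, so the set is consistent.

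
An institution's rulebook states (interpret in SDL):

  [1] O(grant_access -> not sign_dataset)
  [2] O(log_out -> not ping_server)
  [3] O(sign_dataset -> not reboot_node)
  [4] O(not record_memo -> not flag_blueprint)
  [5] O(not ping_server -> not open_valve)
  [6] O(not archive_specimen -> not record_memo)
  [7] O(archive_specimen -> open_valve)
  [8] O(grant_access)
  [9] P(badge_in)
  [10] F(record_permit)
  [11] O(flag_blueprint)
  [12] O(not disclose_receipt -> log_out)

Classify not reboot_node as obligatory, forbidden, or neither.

Premise 3 is O(sign_dataset -> not reboot_node), but O(sign_dataset) is not derivable from the premises, so it does not yield O(not reboot_node).
No premise or chain of K-axiom applications forces O(not reboot_node), and none forces O(reboot_node). So not reboot_node is neither obligatory nor forbidden under these norms.

Neither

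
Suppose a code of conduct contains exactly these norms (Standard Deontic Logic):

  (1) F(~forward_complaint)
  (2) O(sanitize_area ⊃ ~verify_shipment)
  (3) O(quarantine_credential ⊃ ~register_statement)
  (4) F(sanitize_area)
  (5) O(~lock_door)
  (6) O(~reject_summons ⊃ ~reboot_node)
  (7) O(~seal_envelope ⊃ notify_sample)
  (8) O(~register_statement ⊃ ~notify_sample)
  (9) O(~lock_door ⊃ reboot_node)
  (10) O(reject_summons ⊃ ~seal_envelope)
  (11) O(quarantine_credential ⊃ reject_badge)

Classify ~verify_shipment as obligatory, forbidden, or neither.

Premise 2 is O(sanitize_area ⊃ ~verify_shipment), but O(sanitize_area) is not derivable from the premises, so it does not yield O(~verify_shipment).
No premise or chain of K-axiom applications forces O(~verify_shipment), and none forces O(verify_shipment). So ~verify_shipment is neither obligatory nor forbidden under these norms.

Neither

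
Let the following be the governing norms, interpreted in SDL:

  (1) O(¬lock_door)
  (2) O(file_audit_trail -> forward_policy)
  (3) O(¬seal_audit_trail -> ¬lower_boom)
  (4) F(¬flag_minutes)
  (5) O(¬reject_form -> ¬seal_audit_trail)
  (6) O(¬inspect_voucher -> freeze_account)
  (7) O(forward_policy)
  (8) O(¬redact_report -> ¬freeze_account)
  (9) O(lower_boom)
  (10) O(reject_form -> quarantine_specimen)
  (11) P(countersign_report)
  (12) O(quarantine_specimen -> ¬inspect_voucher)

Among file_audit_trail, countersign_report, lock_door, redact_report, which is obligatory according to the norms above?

redact_report

Premise 9 gives O(lower_boom).
Premise 3 is O(¬seal_audit_trail -> ¬lower_boom); contrapositively O(lower_boom -> seal_audit_trail). Since O(lower_boom) holds, K gives O(seal_audit_trail).
Premise 5, O(¬reject_form -> ¬seal_audit_trail), contraposes to O(seal_audit_trail -> reject_form); with O(seal_audit_trail) we get O(reject_form).
Applying K to premise 10 (O(reject_form -> quarantine_specimen)) and O(reject_form) yields O(quarantine_specimen).
With premise 12, O(quarantine_specimen -> ¬inspect_voucher), the K-axiom yields O(¬inspect_voucher).
Applying K to premise 6 (O(¬inspect_voucher -> freeze_account)) and O(¬inspect_voucher) yields O(freeze_account).
The contrapositive of premise 8 (O(¬redact_report -> ¬freeze_account)) is O(freeze_account -> redact_report), and O(freeze_account) is already established, so O(redact_report).
So O(redact_report) holds — redact_report is obligatory. None of the other listed options is made obligatory by any chain of premises.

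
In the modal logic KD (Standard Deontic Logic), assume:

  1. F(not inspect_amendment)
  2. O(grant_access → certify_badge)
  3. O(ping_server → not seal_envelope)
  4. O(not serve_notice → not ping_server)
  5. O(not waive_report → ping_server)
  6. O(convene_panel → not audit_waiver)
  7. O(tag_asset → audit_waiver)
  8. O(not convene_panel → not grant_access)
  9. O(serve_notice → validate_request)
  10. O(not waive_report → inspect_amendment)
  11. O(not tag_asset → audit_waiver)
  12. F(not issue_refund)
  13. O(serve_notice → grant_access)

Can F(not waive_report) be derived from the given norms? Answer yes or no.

By case analysis on not tag_asset: premise 11 gives O(not tag_asset → audit_waiver) and premise 7 gives O(tag_asset → audit_waiver), so O(audit_waiver) either way.
Premise 6 is O(convene_panel → not audit_waiver); contrapositively O(audit_waiver → not convene_panel). Since O(audit_waiver) holds, K gives O(not convene_panel).
From O(not convene_panel) and premise 8, O(not convene_panel → not grant_access), we obtain O(not grant_access).
Premise 13, O(serve_notice → grant_access), contraposes to O(not grant_access → not serve_notice); with O(not grant_access) we get O(not serve_notice).
From O(not serve_notice) and premise 4, O(not serve_notice → not ping_server), we obtain O(not ping_server).
Premise 5 is O(not waive_report → ping_server); contrapositively O(not ping_server → waive_report). Since O(not ping_server) holds, K gives O(waive_report).
Premises 1, 2, 3, 9, 10, 12 do not contribute to this derivation.
So O(waive_report) holds, i.e. F(not waive_report). The claim follows.

Yes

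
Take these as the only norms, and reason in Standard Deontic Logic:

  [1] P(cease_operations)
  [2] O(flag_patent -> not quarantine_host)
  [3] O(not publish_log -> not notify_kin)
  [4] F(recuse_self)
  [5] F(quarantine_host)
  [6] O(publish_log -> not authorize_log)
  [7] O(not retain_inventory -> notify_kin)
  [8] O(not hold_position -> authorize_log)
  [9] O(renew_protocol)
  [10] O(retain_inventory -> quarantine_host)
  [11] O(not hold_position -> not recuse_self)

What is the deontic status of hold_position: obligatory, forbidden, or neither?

Obligatory

F(quarantine_host) at premise 5 means O(not quarantine_host).
Premise 10 is O(retain_inventory -> quarantine_host); contrapositively O(not quarantine_host -> not retain_inventory). Since O(not quarantine_host) holds, K gives O(not retain_inventory).
Premise 7 is O(not retain_inventory -> notify_kin); since O(not retain_inventory), deontic closure gives O(notify_kin).
Premise 3 is O(not publish_log -> not notify_kin); contrapositively O(notify_kin -> publish_log). Since O(notify_kin) holds, K gives O(publish_log).
From O(publish_log) and premise 6, O(publish_log -> not authorize_log), we obtain O(not authorize_log).
Premise 8 is O(not hold_position -> authorize_log); contrapositively O(not authorize_log -> hold_position). Since O(not authorize_log) holds, K gives O(hold_position).
Premises 1, 2, 4, 9, 11 do not contribute to this derivation.
Hence hold_position is obligatory.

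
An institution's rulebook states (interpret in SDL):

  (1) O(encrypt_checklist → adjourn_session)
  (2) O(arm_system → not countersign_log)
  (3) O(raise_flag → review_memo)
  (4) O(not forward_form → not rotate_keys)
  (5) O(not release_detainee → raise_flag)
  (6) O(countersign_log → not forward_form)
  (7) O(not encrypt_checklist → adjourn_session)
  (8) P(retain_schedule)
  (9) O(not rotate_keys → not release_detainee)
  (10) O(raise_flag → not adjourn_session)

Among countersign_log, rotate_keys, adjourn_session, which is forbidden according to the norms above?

By case analysis on encrypt_checklist: premise 1 gives O(encrypt_checklist → adjourn_session) and premise 7 gives O(not encrypt_checklist → adjourn_session), so O(adjourn_session) either way.
Premise 10 is O(raise_flag → not adjourn_session); contrapositively O(adjourn_session → not raise_flag). Since O(adjourn_session) holds, K gives O(not raise_flag).
The contrapositive of premise 5 (O(not release_detainee → raise_flag)) is O(not raise_flag → release_detainee), and O(not raise_flag) is already established, so O(release_detainee).
The contrapositive of premise 9 (O(not rotate_keys → not release_detainee)) is O(release_detainee → rotate_keys), and O(release_detainee) is already established, so O(rotate_keys).
Premise 4, O(not forward_form → not rotate_keys), contraposes to O(rotate_keys → forward_form); with O(rotate_keys) we get O(forward_form).
Premise 6 is O(countersign_log → not forward_form); contrapositively O(forward_form → not countersign_log). Since O(forward_form) holds, K gives O(not countersign_log).
So O(not countersign_log) holds, i.e. countersign_log is forbidden. None of the other listed options is forbidden under the premises.

countersign_log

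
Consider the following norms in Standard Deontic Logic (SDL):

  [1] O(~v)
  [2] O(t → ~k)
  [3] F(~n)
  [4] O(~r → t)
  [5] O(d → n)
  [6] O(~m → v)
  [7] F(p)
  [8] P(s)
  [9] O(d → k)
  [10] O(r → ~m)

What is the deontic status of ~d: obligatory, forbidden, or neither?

Premise 1 gives O(~v).
The contrapositive of premise 6 (O(~m → v)) is O(~v → m), and O(~v) is already established, so O(m).
Premise 10, O(r → ~m), contraposes to O(m → ~r); with O(m) we get O(~r).
With premise 4, O(~r → t), the K-axiom yields O(t).
With premise 2, O(t → ~k), the K-axiom yields O(~k).
Premise 9, O(d → k), contraposes to O(~k → ~d); with O(~k) we get O(~d).
Premises 3, 5, 7, 8 do not contribute to this derivation.
Hence ~d is obligatory.

Obligatory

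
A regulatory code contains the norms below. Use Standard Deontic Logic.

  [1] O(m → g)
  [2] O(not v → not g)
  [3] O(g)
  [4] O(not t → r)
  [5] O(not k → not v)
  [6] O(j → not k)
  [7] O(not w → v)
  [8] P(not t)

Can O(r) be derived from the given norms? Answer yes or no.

Premise 4 is O(not t → r), but O(not t) is not derivable from the premises (the permission P(not t) asserts only not O(t), not O(not t)), so it does not yield O(r).
No other premise forces O(r). An ideal world satisfying every premise can still have r false, so O(r) is not derivable.

No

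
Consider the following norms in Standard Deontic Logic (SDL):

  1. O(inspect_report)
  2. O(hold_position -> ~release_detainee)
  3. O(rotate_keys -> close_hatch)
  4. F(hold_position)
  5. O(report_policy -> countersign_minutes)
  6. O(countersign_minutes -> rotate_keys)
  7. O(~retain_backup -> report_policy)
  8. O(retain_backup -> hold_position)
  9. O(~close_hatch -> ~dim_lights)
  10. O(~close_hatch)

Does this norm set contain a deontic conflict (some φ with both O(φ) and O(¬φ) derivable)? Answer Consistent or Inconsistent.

Premise 4 is F(hold_position), i.e. O(~hold_position).
Premise 8 is O(retain_backup -> hold_position); contrapositively O(~hold_position -> ~retain_backup). Since O(~hold_position) holds, K gives O(~retain_backup).
Applying K to premise 7 (O(~retain_backup -> report_policy)) and O(~retain_backup) yields O(report_policy).
With premise 5, O(report_policy -> countersign_minutes), the K-axiom yields O(countersign_minutes).
With premise 6, O(countersign_minutes -> rotate_keys), the K-axiom yields O(rotate_keys).
With premise 3, O(rotate_keys -> close_hatch), the K-axiom yields O(close_hatch).
However, premise 10 gives O(~close_hatch).
We now have both O(close_hatch) and O(~close_hatch) — close_hatch is simultaneously obligatory and forbidden, violating the D-axiom.

Inconsistent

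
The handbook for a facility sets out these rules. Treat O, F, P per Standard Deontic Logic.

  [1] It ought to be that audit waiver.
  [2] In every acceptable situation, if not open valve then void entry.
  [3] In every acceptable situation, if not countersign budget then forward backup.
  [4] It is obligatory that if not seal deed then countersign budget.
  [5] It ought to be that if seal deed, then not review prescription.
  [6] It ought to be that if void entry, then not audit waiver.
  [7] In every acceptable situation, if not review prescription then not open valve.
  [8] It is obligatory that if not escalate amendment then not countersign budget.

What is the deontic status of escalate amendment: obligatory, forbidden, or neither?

Obligatory

From premise 1 we have O(audit_waiver).
Premise 6, O(void_entry → ¬audit_waiver), contraposes to O(audit_waiver → ¬void_entry); with O(audit_waiver) we get O(¬void_entry).
Premise 2, O(¬open_valve → void_entry), contraposes to O(¬void_entry → open_valve); with O(¬void_entry) we get O(open_valve).
Premise 7, O(¬review_prescription → ¬open_valve), contraposes to O(open_valve → review_prescription); with O(open_valve) we get O(review_prescription).
The contrapositive of premise 5 (O(seal_deed → ¬review_prescription)) is O(review_prescription → ¬seal_deed), and O(review_prescription) is already established, so O(¬seal_deed).
With premise 4, O(¬seal_deed → countersign_budget), the K-axiom yields O(countersign_budget).
Premise 8, O(¬escalate_amendment → ¬countersign_budget), contraposes to O(countersign_budget → escalate_amendment); with O(countersign_budget) we get O(escalate_amendment).
Premise 3 does not contribute to this derivation.
Hence escalate_amendment is obligatory.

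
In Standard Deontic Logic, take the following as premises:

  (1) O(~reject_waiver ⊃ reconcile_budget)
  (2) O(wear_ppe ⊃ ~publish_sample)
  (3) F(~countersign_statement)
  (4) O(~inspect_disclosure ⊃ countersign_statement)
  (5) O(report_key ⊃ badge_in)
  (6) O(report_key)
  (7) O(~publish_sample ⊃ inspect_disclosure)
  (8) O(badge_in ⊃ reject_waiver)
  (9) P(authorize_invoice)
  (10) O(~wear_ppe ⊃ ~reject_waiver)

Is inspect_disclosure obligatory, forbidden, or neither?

Obligatory

Premise 6 states O(report_key) outright.
Applying K to premise 5 (O(report_key ⊃ badge_in)) and O(report_key) yields O(badge_in).
From O(badge_in) and premise 8, O(badge_in ⊃ reject_waiver), we obtain O(reject_waiver).
Premise 10, O(~wear_ppe ⊃ ~reject_waiver), contraposes to O(reject_waiver ⊃ wear_ppe); with O(reject_waiver) we get O(wear_ppe).
Applying K to premise 2 (O(wear_ppe ⊃ ~publish_sample)) and O(wear_ppe) yields O(~publish_sample).
Applying K to premise 7 (O(~publish_sample ⊃ inspect_disclosure)) and O(~publish_sample) yields O(inspect_disclosure).
Premises 1, 3, 4, 9 do not contribute to this derivation.
Hence inspect_disclosure is obligatory.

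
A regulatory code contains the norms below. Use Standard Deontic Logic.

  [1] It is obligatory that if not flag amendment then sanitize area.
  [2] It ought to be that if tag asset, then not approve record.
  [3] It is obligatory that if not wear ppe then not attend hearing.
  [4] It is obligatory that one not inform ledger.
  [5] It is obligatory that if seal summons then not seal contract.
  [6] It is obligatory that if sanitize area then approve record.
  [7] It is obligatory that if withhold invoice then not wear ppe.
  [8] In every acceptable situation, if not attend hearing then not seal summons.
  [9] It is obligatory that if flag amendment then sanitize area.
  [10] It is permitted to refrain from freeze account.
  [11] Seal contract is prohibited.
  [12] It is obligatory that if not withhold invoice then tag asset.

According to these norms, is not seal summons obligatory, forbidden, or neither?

Obligatory

Premises 1 and 9 cover both cases: O(¬flag_amendment → sanitize_area) and O(flag_amendment → sanitize_area). Since ¬flag_amendment ∨ flag_amendment is a tautology, O(sanitize_area) follows.
From O(sanitize_area) and premise 6, O(sanitize_area → approve_record), we obtain O(approve_record).
Premise 2, O(tag_asset → ¬approve_record), contraposes to O(approve_record → ¬tag_asset); with O(approve_record) we get O(¬tag_asset).
Premise 12, O(¬withhold_invoice → tag_asset), contraposes to O(¬tag_asset → withhold_invoice); with O(¬tag_asset) we get O(withhold_invoice).
With premise 7, O(withhold_invoice → ¬wear_ppe), the K-axiom yields O(¬wear_ppe).
From O(¬wear_ppe) and premise 3, O(¬wear_ppe → ¬attend_hearing), we obtain O(¬attend_hearing).
Applying K to premise 8 (O(¬attend_hearing → ¬seal_summons)) and O(¬attend_hearing) yields O(¬seal_summons).
Premises 4, 5, 10, 11 do not contribute to this derivation.
Hence ¬seal_summons is obligatory.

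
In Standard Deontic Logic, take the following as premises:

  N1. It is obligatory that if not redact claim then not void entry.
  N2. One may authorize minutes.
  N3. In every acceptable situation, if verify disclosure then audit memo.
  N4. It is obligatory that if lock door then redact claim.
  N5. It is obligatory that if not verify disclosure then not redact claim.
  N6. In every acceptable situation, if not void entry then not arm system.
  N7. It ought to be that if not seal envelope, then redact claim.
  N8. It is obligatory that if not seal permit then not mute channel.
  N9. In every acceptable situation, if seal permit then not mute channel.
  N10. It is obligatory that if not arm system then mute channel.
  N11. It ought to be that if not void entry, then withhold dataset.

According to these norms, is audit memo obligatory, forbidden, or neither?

Premises 8 and 9 cover both cases: O(¬seal_permit → ¬mute_channel) and O(seal_permit → ¬mute_channel). Since ¬seal_permit ∨ seal_permit is a tautology, O(¬mute_channel) follows.
The contrapositive of premise 10 (O(¬arm_system → mute_channel)) is O(¬mute_channel → arm_system), and O(¬mute_channel) is already established, so O(arm_system).
Premise 6 is O(¬void_entry → ¬arm_system); contrapositively O(arm_system → void_entry). Since O(arm_system) holds, K gives O(void_entry).
Premise 1, O(¬redact_claim → ¬void_entry), contraposes to O(void_entry → redact_claim); with O(void_entry) we get O(redact_claim).
The contrapositive of premise 5 (O(¬verify_disclosure → ¬redact_claim)) is O(redact_claim → verify_disclosure), and O(redact_claim) is already established, so O(verify_disclosure).
With premise 3, O(verify_disclosure → audit_memo), the K-axiom yields O(audit_memo).
Premises 2, 4, 7, 11 do not contribute to this derivation.
Hence audit_memo is obligatory.

Obligatory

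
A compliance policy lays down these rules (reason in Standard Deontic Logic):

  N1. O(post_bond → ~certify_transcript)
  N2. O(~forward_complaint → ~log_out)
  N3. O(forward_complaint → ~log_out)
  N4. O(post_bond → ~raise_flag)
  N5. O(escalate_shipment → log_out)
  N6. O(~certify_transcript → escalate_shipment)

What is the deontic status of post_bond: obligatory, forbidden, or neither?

Forbidden

By case analysis on ~forward_complaint: premise 2 gives O(~forward_complaint → ~log_out) and premise 3 gives O(forward_complaint → ~log_out), so O(~log_out) either way.
Premise 5 is O(escalate_shipment → log_out); contrapositively O(~log_out → ~escalate_shipment). Since O(~log_out) holds, K gives O(~escalate_shipment).
Premise 6, O(~certify_transcript → escalate_shipment), contraposes to O(~escalate_shipment → certify_transcript); with O(~escalate_shipment) we get O(certify_transcript).
Premise 1 is O(post_bond → ~certify_transcript); contrapositively O(certify_transcript → ~post_bond). Since O(certify_transcript) holds, K gives O(~post_bond).
Premise 4 does not contribute to this derivation.
Thus O(~post_bond), which is F(post_bond): post_bond is forbidden.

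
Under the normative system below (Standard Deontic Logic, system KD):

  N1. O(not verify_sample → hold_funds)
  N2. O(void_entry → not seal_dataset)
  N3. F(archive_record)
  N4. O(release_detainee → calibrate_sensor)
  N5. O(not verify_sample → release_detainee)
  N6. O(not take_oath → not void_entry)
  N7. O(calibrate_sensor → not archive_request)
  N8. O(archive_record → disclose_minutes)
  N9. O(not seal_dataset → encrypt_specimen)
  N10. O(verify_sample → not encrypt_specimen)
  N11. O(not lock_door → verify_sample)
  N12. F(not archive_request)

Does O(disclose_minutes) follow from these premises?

No

Premise 8 is O(archive_record → disclose_minutes), but O(archive_record) is not derivable from the premises, so it does not yield O(disclose_minutes).
No other premise forces O(disclose_minutes). An ideal world satisfying every premise can still have disclose_minutes false, so O(disclose_minutes) is not derivable.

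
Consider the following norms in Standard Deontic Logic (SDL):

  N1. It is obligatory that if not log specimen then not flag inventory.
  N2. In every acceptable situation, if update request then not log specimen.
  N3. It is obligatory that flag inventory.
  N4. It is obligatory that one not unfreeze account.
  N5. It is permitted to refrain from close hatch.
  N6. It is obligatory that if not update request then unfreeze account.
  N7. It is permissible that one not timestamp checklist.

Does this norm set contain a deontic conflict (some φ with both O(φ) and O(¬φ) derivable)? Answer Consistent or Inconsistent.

Premise 3 gives O(flag_inventory).
Premise 1, O(¬log_specimen → ¬flag_inventory), contraposes to O(flag_inventory → log_specimen); with O(flag_inventory) we get O(log_specimen).
The contrapositive of premise 2 (O(update_request → ¬log_specimen)) is O(log_specimen → ¬update_request), and O(log_specimen) is already established, so O(¬update_request).
From O(¬update_request) and premise 6, O(¬update_request → unfreeze_account), we obtain O(unfreeze_account).
Yet premise 4 states O(¬unfreeze_account).
We now have both O(unfreeze_account) and O(¬unfreeze_account) — unfreeze_account is simultaneously obligatory and forbidden, violating the D-axiom.

Inconsistent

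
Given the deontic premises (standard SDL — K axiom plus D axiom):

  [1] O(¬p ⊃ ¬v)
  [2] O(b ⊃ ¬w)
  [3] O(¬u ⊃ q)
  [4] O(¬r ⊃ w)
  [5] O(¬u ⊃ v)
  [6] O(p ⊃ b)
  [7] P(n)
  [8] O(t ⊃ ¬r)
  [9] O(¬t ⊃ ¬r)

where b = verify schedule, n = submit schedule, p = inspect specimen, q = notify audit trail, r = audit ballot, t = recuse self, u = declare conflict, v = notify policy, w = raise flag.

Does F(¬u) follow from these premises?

By case analysis on ¬t: premise 9 gives O(¬t ⊃ ¬r) and premise 8 gives O(t ⊃ ¬r), so O(¬r) either way.
Applying K to premise 4 (O(¬r ⊃ w)) and O(¬r) yields O(w).
Premise 2 is O(b ⊃ ¬w); contrapositively O(w ⊃ ¬b). Since O(w) holds, K gives O(¬b).
The contrapositive of premise 6 (O(p ⊃ b)) is O(¬b ⊃ ¬p), and O(¬b) is already established, so O(¬p).
Premise 1 is O(¬p ⊃ ¬v); since O(¬p), deontic closure gives O(¬v).
Premise 5, O(¬u ⊃ v), contraposes to O(¬v ⊃ u); with O(¬v) we get O(u).
Premises 3, 7 do not contribute to this derivation.
So O(u) holds, i.e. F(¬u). The claim follows.

Yes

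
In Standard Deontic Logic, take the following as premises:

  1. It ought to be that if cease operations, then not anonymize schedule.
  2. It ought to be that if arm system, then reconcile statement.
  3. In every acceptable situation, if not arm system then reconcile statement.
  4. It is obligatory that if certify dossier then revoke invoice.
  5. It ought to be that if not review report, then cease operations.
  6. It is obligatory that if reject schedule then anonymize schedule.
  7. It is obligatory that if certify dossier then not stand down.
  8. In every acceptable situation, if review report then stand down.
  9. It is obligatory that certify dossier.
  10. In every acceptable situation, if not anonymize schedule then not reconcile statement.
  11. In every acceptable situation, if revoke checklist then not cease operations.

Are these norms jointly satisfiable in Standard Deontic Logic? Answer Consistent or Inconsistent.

Inconsistent

Premises 3 and 2 cover both cases: O(¬arm_system → reconcile_statement) and O(arm_system → reconcile_statement). Since ¬arm_system ∨ arm_system is a tautology, O(reconcile_statement) follows.
The contrapositive of premise 10 (O(¬anonymize_schedule → ¬reconcile_statement)) is O(reconcile_statement → anonymize_schedule), and O(reconcile_statement) is already established, so O(anonymize_schedule).
Premise 1, O(cease_operations → ¬anonymize_schedule), contraposes to O(anonymize_schedule → ¬cease_operations); with O(anonymize_schedule) we get O(¬cease_operations).
The contrapositive of premise 5 (O(¬review_report → cease_operations)) is O(¬cease_operations → review_report), and O(¬cease_operations) is already established, so O(review_report).
Applying K to premise 8 (O(review_report → stand_down)) and O(review_report) yields O(stand_down).
The contrapositive of premise 7 (O(certify_dossier → ¬stand_down)) is O(stand_down → ¬certify_dossier), and O(stand_down) is already established, so O(¬certify_dossier).
Yet premise 9 states O(certify_dossier).
We now have both O(¬certify_dossier) and O(certify_dossier) — certify_dossier is simultaneously obligatory and forbidden, violating the D-axiom.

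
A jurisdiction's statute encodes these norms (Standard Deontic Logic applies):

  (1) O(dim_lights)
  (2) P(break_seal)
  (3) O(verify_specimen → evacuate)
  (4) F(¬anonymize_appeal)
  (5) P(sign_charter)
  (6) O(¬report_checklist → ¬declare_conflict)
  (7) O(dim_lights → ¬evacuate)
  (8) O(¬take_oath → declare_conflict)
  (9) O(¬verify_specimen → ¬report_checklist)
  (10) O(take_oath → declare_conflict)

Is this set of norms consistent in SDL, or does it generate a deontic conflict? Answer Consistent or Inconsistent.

Inconsistent

Premises 10 and 8 are O(take_oath → declare_conflict) and O(¬take_oath → declare_conflict); every ideal world satisfies take_oath or ¬take_oath, so in either case declare_conflict holds — hence O(declare_conflict).
Premise 6, O(¬report_checklist → ¬declare_conflict), contraposes to O(declare_conflict → report_checklist); with O(declare_conflict) we get O(report_checklist).
The contrapositive of premise 9 (O(¬verify_specimen → ¬report_checklist)) is O(report_checklist → verify_specimen), and O(report_checklist) is already established, so O(verify_specimen).
From O(verify_specimen) and premise 3, O(verify_specimen → evacuate), we obtain O(evacuate).
Premise 7, O(dim_lights → ¬evacuate), contraposes to O(evacuate → ¬dim_lights); with O(evacuate) we get O(¬dim_lights).
But premise 1 directly asserts O(dim_lights).
We now have both O(¬dim_lights) and O(dim_lights) — dim_lights is simultaneously obligatory and forbidden, violating the D-axiom.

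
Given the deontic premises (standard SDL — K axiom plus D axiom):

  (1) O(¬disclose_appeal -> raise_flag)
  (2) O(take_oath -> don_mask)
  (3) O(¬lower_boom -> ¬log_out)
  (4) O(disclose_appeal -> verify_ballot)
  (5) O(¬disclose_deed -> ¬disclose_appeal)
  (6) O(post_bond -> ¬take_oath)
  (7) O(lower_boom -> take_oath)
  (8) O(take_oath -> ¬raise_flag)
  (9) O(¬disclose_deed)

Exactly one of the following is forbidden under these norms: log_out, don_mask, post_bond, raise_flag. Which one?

From premise 9 we have O(¬disclose_deed).
Premise 5 is O(¬disclose_deed -> ¬disclose_appeal); since O(¬disclose_deed), deontic closure gives O(¬disclose_appeal).
With premise 1, O(¬disclose_appeal -> raise_flag), the K-axiom yields O(raise_flag).
Premise 8 is O(take_oath -> ¬raise_flag); contrapositively O(raise_flag -> ¬take_oath). Since O(raise_flag) holds, K gives O(¬take_oath).
The contrapositive of premise 7 (O(lower_boom -> take_oath)) is O(¬take_oath -> ¬lower_boom), and O(¬take_oath) is already established, so O(¬lower_boom).
Premise 3 is O(¬lower_boom -> ¬log_out); since O(¬lower_boom), deontic closure gives O(¬log_out).
So O(¬log_out) holds, i.e. log_out is forbidden. None of the other listed options is forbidden under the premises.

log_out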